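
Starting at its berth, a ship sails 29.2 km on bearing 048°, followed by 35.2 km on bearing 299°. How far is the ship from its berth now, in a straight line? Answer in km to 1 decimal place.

37.7 km

Leg 1 (048°, 29.2 km): east 29.2 sin 48° = 21.70, north 29.2 cos 48° = 19.54
Leg 2 (299°, 35.2 km): east 35.2 sin 299° = -30.79, north 35.2 cos 299° = 17.07
Net: -9.09 east, 36.60 north. Distance = √((-9.09)² + (36.60)²) = 37.715 km.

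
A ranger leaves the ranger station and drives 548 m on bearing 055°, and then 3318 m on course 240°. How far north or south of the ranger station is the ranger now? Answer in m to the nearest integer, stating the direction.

1345 m south

Leg 1 (055°, 548 m): east 548 sin 55° = 448.90, north 548 cos 55° = 314.32
Leg 2 (240°, 3318 m): east 3318 sin 240° = -2873.47, north 3318 cos 240° = -1659.00
Net north component: -1344.68 m.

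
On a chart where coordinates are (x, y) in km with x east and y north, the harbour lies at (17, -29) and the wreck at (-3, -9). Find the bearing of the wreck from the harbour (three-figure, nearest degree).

315°

Δeast = -3 − 17 = -20.00; Δnorth = -9 − -29 = 20.00.
Bearing = atan2(Δeast, Δnorth) mod 360° = 315.00° ≈ 315°.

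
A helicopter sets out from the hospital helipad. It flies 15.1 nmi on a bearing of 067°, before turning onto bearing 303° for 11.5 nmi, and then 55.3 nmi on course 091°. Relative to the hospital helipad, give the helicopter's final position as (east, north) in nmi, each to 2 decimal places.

Leg 1 (067°, 15.1 nmi): east 15.1 sin 67° = 13.90, north 15.1 cos 67° = 5.90
Leg 2 (303°, 11.5 nmi): east 11.5 sin 303° = -9.64, north 11.5 cos 303° = 6.26
Leg 3 (091°, 55.3 nmi): east 55.3 sin 91° = 55.29, north 55.3 cos 91° = -0.97
Summing: 59.55 nmi east, 11.20 nmi north → (59.55, 11.20).

(59.55, 11.20)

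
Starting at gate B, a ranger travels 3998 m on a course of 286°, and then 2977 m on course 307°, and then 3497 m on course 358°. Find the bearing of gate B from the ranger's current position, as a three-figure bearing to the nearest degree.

Leg 1 (286°, 3998 m): east 3998 sin 286° = -3843.12, north 3998 cos 286° = 1102.00
Leg 2 (307°, 2977 m): east 2977 sin 307° = -2377.54, north 2977 cos 307° = 1791.60
Leg 3 (358°, 3497 m): east 3497 sin 358° = -122.04, north 3497 cos 358° = 3494.87
Net displacement: -6342.71 east, 6388.47 north. Direction back to start is (6342.71, -6388.47): bearing = atan2(6342.71, -6388.47) mod 360° = 135.21° ≈ 135°.

135°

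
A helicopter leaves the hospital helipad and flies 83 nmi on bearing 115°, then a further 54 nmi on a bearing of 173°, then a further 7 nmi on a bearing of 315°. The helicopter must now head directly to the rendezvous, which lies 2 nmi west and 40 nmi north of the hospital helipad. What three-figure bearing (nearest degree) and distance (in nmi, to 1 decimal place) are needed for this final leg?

Leg 1 (115°, 83 nmi): east 83 sin 115° = 75.22, north 83 cos 115° = -35.08
Leg 2 (173°, 54 nmi): east 54 sin 173° = 6.58, north 54 cos 173° = -53.60
Leg 3 (315°, 7 nmi): east 7 sin 315° = -4.95, north 7 cos 315° = 4.95
Current position: (76.85, -83.73). Target: (-2, 40). Remaining: Δeast = -78.85, Δnorth = 123.73.
Bearing = atan2(-78.85, 123.73) mod 360° = 327.49°; distance = √((-78.85)² + (123.73)²) = 146.717 nmi.

327°, 146.7 nmi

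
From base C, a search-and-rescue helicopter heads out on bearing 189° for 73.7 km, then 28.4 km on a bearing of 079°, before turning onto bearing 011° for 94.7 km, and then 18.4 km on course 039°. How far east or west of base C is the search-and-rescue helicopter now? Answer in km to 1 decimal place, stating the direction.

Leg 1 (189°, 73.7 km): east 73.7 sin 189° = -11.53, north 73.7 cos 189° = -72.79
Leg 2 (079°, 28.4 km): east 28.4 sin 79° = 27.88, north 28.4 cos 79° = 5.42
Leg 3 (011°, 94.7 km): east 94.7 sin 11° = 18.07, north 94.7 cos 11° = 92.96
Leg 4 (039°, 18.4 km): east 18.4 sin 39° = 11.58, north 18.4 cos 39° = 14.30
Net east component: 46.00 km.

46.0 km east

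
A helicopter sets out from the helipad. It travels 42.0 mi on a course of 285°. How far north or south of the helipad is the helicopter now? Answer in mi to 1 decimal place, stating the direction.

Leg 1 (285°, 42.0 mi): east 42.0 sin 285° = -40.57, north 42.0 cos 285° = 10.87
Net north component: 10.87 mi.

10.9 mi north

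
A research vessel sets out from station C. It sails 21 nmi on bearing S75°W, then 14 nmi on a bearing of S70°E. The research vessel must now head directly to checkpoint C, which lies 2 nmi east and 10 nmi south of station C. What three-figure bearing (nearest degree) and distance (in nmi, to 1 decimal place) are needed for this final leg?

Leg 1 (S75°W, 21 nmi): east 21 sin 255° = -20.28, north 21 cos 255° = -5.44
Leg 2 (S70°E, 14 nmi): east 14 sin 110° = 13.16, north 14 cos 110° = -4.79
Current position: (-7.13, -10.22). Target: (2, -10). Remaining: Δeast = 9.13, Δnorth = 0.22.
Bearing = atan2(9.13, 0.22) mod 360° = 88.60°; distance = √((9.13)² + (0.22)²) = 9.131 nmi.

089°, 9.1 nmi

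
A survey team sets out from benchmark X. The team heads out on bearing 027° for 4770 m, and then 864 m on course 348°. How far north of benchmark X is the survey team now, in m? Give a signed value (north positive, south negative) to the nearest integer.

5095 m

Leg 1 (027°, 4770 m): east 4770 sin 27° = 2165.53, north 4770 cos 27° = 4250.10
Leg 2 (348°, 864 m): east 864 sin 348° = -179.64, north 864 cos 348° = 845.12
Net north component: 5095.22 m.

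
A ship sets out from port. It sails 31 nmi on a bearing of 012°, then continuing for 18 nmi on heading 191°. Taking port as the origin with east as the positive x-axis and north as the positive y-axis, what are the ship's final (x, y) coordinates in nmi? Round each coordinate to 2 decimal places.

(3.01, 12.65)

Leg 1 (012°, 31 nmi): east 31 sin 12° = 6.45, north 31 cos 12° = 30.32
Leg 2 (191°, 18 nmi): east 18 sin 191° = -3.43, north 18 cos 191° = -17.67
Summing: 3.01 nmi east, 12.65 nmi north → (3.01, 12.65).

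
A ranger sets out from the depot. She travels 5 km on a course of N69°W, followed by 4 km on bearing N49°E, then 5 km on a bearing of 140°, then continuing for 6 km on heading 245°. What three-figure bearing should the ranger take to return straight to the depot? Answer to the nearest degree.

Leg 1 (N69°W, 5 km): east 5 sin 291° = -4.67, north 5 cos 291° = 1.79
Leg 2 (N49°E, 4 km): east 4 sin 49° = 3.02, north 4 cos 49° = 2.62
Leg 3 (140°, 5 km): east 5 sin 140° = 3.21, north 5 cos 140° = -3.83
Leg 4 (245°, 6 km): east 6 sin 245° = -5.44, north 6 cos 245° = -2.54
Net displacement: -3.87 east, -1.95 north. Direction back to start is (3.87, 1.95): bearing = atan2(3.87, 1.95) mod 360° = 63.28° ≈ 063°.

063°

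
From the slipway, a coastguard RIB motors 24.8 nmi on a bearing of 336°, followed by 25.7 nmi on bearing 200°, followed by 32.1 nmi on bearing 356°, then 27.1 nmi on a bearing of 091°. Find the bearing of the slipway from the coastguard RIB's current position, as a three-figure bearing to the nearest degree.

Leg 1 (336°, 24.8 nmi): east 24.8 sin 336° = -10.09, north 24.8 cos 336° = 22.66
Leg 2 (200°, 25.7 nmi): east 25.7 sin 200° = -8.79, north 25.7 cos 200° = -24.15
Leg 3 (356°, 32.1 nmi): east 32.1 sin 356° = -2.24, north 32.1 cos 356° = 32.02
Leg 4 (091°, 27.1 nmi): east 27.1 sin 91° = 27.10, north 27.1 cos 91° = -0.47
Net displacement: 5.98 east, 30.05 north. Direction back to start is (-5.98, -30.05): bearing = atan2(-5.98, -30.05) mod 360° = 191.25° ≈ 191°.

191°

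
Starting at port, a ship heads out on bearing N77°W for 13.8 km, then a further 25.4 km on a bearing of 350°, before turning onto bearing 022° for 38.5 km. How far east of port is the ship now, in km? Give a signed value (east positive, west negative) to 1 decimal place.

-3.4 km

Leg 1 (N77°W, 13.8 km): east 13.8 sin 283° = -13.45, north 13.8 cos 283° = 3.10
Leg 2 (350°, 25.4 km): east 25.4 sin 350° = -4.41, north 25.4 cos 350° = 25.01
Leg 3 (022°, 38.5 km): east 38.5 sin 22° = 14.42, north 38.5 cos 22° = 35.70
Net east component: -3.43 km.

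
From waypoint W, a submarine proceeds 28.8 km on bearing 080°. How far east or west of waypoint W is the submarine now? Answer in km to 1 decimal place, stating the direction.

Leg 1 (080°, 28.8 km): east 28.8 sin 80° = 28.36, north 28.8 cos 80° = 5.00
Net east component: 28.36 km.

28.4 km east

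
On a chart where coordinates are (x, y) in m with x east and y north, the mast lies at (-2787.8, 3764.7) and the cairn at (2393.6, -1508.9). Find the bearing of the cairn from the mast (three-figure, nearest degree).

136°

Δeast = 2393.6 − -2787.8 = 5181.40; Δnorth = -1508.9 − 3764.7 = -5273.60.
Bearing = atan2(Δeast, Δnorth) mod 360° = 135.51° ≈ 136°.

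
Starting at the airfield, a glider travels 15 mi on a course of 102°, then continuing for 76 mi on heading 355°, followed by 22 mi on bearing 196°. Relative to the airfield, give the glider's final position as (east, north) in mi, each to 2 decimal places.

(1.98, 51.44)

Leg 1 (102°, 15 mi): east 15 sin 102° = 14.67, north 15 cos 102° = -3.12
Leg 2 (355°, 76 mi): east 76 sin 355° = -6.62, north 76 cos 355° = 75.71
Leg 3 (196°, 22 mi): east 22 sin 196° = -6.06, north 22 cos 196° = -21.15
Summing: 1.98 mi east, 51.44 mi north → (1.98, 51.44).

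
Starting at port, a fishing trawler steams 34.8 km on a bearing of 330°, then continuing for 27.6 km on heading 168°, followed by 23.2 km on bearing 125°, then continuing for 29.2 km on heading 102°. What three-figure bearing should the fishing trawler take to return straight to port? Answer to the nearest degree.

294°

Leg 1 (330°, 34.8 km): east 34.8 sin 330° = -17.40, north 34.8 cos 330° = 30.14
Leg 2 (168°, 27.6 km): east 27.6 sin 168° = 5.74, north 27.6 cos 168° = -27.00
Leg 3 (125°, 23.2 km): east 23.2 sin 125° = 19.00, north 23.2 cos 125° = -13.31
Leg 4 (102°, 29.2 km): east 29.2 sin 102° = 28.56, north 29.2 cos 102° = -6.07
Net displacement: 35.90 east, -16.24 north. Direction back to start is (-35.90, 16.24): bearing = atan2(-35.90, 16.24) mod 360° = 294.33° ≈ 294°.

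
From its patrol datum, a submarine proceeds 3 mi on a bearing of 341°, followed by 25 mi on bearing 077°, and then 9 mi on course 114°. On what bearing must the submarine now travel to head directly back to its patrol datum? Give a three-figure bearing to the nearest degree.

261°

Leg 1 (341°, 3 mi): east 3 sin 341° = -0.98, north 3 cos 341° = 2.84
Leg 2 (077°, 25 mi): east 25 sin 77° = 24.36, north 25 cos 77° = 5.62
Leg 3 (114°, 9 mi): east 9 sin 114° = 8.22, north 9 cos 114° = -3.66
Net displacement: 31.60 east, 4.80 north. Direction back to start is (-31.60, -4.80): bearing = atan2(-31.60, -4.80) mod 360° = 261.36° ≈ 261°.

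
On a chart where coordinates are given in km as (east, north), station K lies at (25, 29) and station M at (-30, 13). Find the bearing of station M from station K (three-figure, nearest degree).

254°

Δeast = -30 − 25 = -55.00; Δnorth = 13 − 29 = -16.00.
Bearing = atan2(Δeast, Δnorth) mod 360° = 253.78° ≈ 254°.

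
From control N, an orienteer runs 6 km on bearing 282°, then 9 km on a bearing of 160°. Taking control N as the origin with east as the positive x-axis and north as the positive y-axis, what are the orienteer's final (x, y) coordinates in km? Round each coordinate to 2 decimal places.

Leg 1 (282°, 6 km): east 6 sin 282° = -5.87, north 6 cos 282° = 1.25
Leg 2 (160°, 9 km): east 9 sin 160° = 3.08, north 9 cos 160° = -8.46
Summing: -2.79 km east, -7.21 km north → (-2.79, -7.21).

(-2.79, -7.21)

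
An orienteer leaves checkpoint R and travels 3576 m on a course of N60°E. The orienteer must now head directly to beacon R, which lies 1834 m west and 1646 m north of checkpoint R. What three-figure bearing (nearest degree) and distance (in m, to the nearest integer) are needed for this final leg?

268°, 4933 m

Leg 1 (N60°E, 3576 m): east 3576 sin 60° = 3096.91, north 3576 cos 60° = 1788.00
Current position: (3096.91, 1788.00). Target: (-1834, 1646). Remaining: Δeast = -4930.91, Δnorth = -142.00.
Bearing = atan2(-4930.91, -142.00) mod 360° = 268.35°; distance = √((-4930.91)² + (-142.00)²) = 4932.951 m.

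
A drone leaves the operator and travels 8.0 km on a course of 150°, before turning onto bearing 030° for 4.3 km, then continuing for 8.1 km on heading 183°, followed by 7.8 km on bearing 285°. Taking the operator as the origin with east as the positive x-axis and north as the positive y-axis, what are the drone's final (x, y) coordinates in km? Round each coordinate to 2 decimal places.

(-1.81, -9.27)

Leg 1 (150°, 8.0 km): east 8.0 sin 150° = 4.00, north 8.0 cos 150° = -6.93
Leg 2 (030°, 4.3 km): east 4.3 sin 30° = 2.15, north 4.3 cos 30° = 3.72
Leg 3 (183°, 8.1 km): east 8.1 sin 183° = -0.42, north 8.1 cos 183° = -8.09
Leg 4 (285°, 7.8 km): east 7.8 sin 285° = -7.53, north 7.8 cos 285° = 2.02
Summing: -1.81 km east, -9.27 km north → (-1.81, -9.27).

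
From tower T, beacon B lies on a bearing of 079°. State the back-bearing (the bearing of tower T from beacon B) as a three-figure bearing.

259°

Back-bearing = 079° + 180° = 259°.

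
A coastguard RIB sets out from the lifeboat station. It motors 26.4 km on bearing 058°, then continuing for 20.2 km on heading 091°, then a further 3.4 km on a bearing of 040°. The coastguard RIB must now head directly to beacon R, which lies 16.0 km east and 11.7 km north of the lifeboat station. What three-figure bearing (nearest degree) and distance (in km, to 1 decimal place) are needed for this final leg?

Leg 1 (058°, 26.4 km): east 26.4 sin 58° = 22.39, north 26.4 cos 58° = 13.99
Leg 2 (091°, 20.2 km): east 20.2 sin 91° = 20.20, north 20.2 cos 91° = -0.35
Leg 3 (040°, 3.4 km): east 3.4 sin 40° = 2.19, north 3.4 cos 40° = 2.60
Current position: (44.77, 16.24). Target: (16.0, 11.7). Remaining: Δeast = -28.77, Δnorth = -4.54.
Bearing = atan2(-28.77, -4.54) mod 360° = 261.03°; distance = √((-28.77)² + (-4.54)²) = 29.127 km.

261°, 29.1 km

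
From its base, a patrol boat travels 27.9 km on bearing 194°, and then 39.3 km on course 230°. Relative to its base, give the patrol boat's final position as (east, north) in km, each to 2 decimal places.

Leg 1 (194°, 27.9 km): east 27.9 sin 194° = -6.75, north 27.9 cos 194° = -27.07
Leg 2 (230°, 39.3 km): east 39.3 sin 230° = -30.11, north 39.3 cos 230° = -25.26
Summing: -36.86 km east, -52.33 km north → (-36.86, -52.33).

(-36.86, -52.33)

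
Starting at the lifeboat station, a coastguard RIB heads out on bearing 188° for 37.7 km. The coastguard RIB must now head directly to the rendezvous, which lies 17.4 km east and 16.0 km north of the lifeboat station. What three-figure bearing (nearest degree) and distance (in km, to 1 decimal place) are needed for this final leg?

Leg 1 (188°, 37.7 km): east 37.7 sin 188° = -5.25, north 37.7 cos 188° = -37.33
Current position: (-5.25, -37.33). Target: (17.4, 16.0). Remaining: Δeast = 22.65, Δnorth = 53.33.
Bearing = atan2(22.65, 53.33) mod 360° = 23.01°; distance = √((22.65)² + (53.33)²) = 57.942 km.

023°, 57.9 km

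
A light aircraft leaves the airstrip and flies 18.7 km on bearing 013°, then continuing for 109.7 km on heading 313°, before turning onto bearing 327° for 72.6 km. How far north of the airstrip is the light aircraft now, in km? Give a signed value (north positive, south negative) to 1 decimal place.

Leg 1 (013°, 18.7 km): east 18.7 sin 13° = 4.21, north 18.7 cos 13° = 18.22
Leg 2 (313°, 109.7 km): east 109.7 sin 313° = -80.23, north 109.7 cos 313° = 74.82
Leg 3 (327°, 72.6 km): east 72.6 sin 327° = -39.54, north 72.6 cos 327° = 60.89
Net north component: 153.92 km.

153.9 km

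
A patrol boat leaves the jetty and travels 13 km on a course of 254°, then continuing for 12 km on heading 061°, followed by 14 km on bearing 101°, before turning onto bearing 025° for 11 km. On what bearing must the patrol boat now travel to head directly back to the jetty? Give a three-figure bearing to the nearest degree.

Leg 1 (254°, 13 km): east 13 sin 254° = -12.50, north 13 cos 254° = -3.58
Leg 2 (061°, 12 km): east 12 sin 61° = 10.50, north 12 cos 61° = 5.82
Leg 3 (101°, 14 km): east 14 sin 101° = 13.74, north 14 cos 101° = -2.67
Leg 4 (025°, 11 km): east 11 sin 25° = 4.65, north 11 cos 25° = 9.97
Net displacement: 16.39 east, 9.53 north. Direction back to start is (-16.39, -9.53): bearing = atan2(-16.39, -9.53) mod 360° = 239.82° ≈ 240°.

240°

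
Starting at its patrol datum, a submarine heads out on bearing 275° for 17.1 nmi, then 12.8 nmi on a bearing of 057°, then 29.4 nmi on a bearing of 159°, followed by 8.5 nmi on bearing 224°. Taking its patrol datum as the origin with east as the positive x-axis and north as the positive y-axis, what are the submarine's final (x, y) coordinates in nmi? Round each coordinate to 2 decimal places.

Leg 1 (275°, 17.1 nmi): east 17.1 sin 275° = -17.03, north 17.1 cos 275° = 1.49
Leg 2 (057°, 12.8 nmi): east 12.8 sin 57° = 10.73, north 12.8 cos 57° = 6.97
Leg 3 (159°, 29.4 nmi): east 29.4 sin 159° = 10.54, north 29.4 cos 159° = -27.45
Leg 4 (224°, 8.5 nmi): east 8.5 sin 224° = -5.90, north 8.5 cos 224° = -6.11
Summing: -1.67 nmi east, -25.10 nmi north → (-1.67, -25.10).

(-1.67, -25.10)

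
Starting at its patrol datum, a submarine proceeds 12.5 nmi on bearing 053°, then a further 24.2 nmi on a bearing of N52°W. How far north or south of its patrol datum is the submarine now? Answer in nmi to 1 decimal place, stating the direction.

Leg 1 (053°, 12.5 nmi): east 12.5 sin 53° = 9.98, north 12.5 cos 53° = 7.52
Leg 2 (N52°W, 24.2 nmi): east 24.2 sin 308° = -19.07, north 24.2 cos 308° = 14.90
Net north component: 22.42 nmi.

22.4 nmi north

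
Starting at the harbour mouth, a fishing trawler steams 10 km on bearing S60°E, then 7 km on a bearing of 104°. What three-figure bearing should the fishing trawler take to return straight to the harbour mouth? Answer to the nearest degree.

Leg 1 (S60°E, 10 km): east 10 sin 120° = 8.66, north 10 cos 120° = -5.00
Leg 2 (104°, 7 km): east 7 sin 104° = 6.79, north 7 cos 104° = -1.69
Net displacement: 15.45 east, -6.69 north. Direction back to start is (-15.45, 6.69): bearing = atan2(-15.45, 6.69) mod 360° = 293.42° ≈ 293°.

293°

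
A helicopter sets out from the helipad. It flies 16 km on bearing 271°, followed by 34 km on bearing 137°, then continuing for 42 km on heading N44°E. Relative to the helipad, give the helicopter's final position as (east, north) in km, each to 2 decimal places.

(36.37, 5.63)

Leg 1 (271°, 16 km): east 16 sin 271° = -16.00, north 16 cos 271° = 0.28
Leg 2 (137°, 34 km): east 34 sin 137° = 23.19, north 34 cos 137° = -24.87
Leg 3 (N44°E, 42 km): east 42 sin 44° = 29.18, north 42 cos 44° = 30.21
Summing: 36.37 km east, 5.63 km north → (36.37, 5.63).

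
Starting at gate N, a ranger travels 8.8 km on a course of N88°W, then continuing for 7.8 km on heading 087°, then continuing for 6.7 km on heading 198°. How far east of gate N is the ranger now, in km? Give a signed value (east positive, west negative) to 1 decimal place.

-3.1 km

Leg 1 (N88°W, 8.8 km): east 8.8 sin 272° = -8.79, north 8.8 cos 272° = 0.31
Leg 2 (087°, 7.8 km): east 7.8 sin 87° = 7.79, north 7.8 cos 87° = 0.41
Leg 3 (198°, 6.7 km): east 6.7 sin 198° = -2.07, north 6.7 cos 198° = -6.37
Net east component: -3.08 km.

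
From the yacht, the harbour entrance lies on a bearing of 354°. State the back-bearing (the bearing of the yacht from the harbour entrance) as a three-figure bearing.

Back-bearing = 354° − 180° = 174°.

174°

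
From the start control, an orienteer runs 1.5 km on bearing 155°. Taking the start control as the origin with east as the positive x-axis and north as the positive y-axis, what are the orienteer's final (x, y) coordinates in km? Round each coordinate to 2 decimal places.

Leg 1 (155°, 1.5 km): east 1.5 sin 155° = 0.63, north 1.5 cos 155° = -1.36
Summing: 0.63 km east, -1.36 km north → (0.63, -1.36).

(0.63, -1.36)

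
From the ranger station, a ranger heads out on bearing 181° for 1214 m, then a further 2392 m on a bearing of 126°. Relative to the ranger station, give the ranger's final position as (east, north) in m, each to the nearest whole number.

Leg 1 (181°, 1214 m): east 1214 sin 181° = -21.19, north 1214 cos 181° = -1213.82
Leg 2 (126°, 2392 m): east 2392 sin 126° = 1935.17, north 2392 cos 126° = -1405.98
Summing: 1913.98 m east, -2619.80 m north → (1914, -2620).

(1914, -2620)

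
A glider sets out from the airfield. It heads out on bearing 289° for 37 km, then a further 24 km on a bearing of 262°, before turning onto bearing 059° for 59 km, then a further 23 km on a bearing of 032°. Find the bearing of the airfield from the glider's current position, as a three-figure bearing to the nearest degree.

Leg 1 (289°, 37 km): east 37 sin 289° = -34.98, north 37 cos 289° = 12.05
Leg 2 (262°, 24 km): east 24 sin 262° = -23.77, north 24 cos 262° = -3.34
Leg 3 (059°, 59 km): east 59 sin 59° = 50.57, north 59 cos 59° = 30.39
Leg 4 (032°, 23 km): east 23 sin 32° = 12.19, north 23 cos 32° = 19.51
Net displacement: 4.01 east, 58.60 north. Direction back to start is (-4.01, -58.60): bearing = atan2(-4.01, -58.60) mod 360° = 183.92° ≈ 184°.

184°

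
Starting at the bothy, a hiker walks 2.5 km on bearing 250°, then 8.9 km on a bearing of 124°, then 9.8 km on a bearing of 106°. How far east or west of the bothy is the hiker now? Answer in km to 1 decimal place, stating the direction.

Leg 1 (250°, 2.5 km): east 2.5 sin 250° = -2.35, north 2.5 cos 250° = -0.86
Leg 2 (124°, 8.9 km): east 8.9 sin 124° = 7.38, north 8.9 cos 124° = -4.98
Leg 3 (106°, 9.8 km): east 9.8 sin 106° = 9.42, north 9.8 cos 106° = -2.70
Net east component: 14.45 km.

14.4 km east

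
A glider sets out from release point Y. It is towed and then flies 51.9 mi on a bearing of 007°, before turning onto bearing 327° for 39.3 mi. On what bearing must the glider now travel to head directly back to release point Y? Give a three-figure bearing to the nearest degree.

Leg 1 (007°, 51.9 mi): east 51.9 sin 7° = 6.33, north 51.9 cos 7° = 51.51
Leg 2 (327°, 39.3 mi): east 39.3 sin 327° = -21.40, north 39.3 cos 327° = 32.96
Net displacement: -15.08 east, 84.47 north. Direction back to start is (15.08, -84.47): bearing = atan2(15.08, -84.47) mod 360° = 169.88° ≈ 170°.

170°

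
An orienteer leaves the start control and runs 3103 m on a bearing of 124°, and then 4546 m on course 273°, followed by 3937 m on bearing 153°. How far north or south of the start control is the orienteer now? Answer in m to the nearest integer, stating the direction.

Leg 1 (124°, 3103 m): east 3103 sin 124° = 2572.50, north 3103 cos 124° = -1735.18
Leg 2 (273°, 4546 m): east 4546 sin 273° = -4539.77, north 4546 cos 273° = 237.92
Leg 3 (153°, 3937 m): east 3937 sin 153° = 1787.36, north 3937 cos 153° = -3507.89
Net north component: -5005.15 m.

5005 m south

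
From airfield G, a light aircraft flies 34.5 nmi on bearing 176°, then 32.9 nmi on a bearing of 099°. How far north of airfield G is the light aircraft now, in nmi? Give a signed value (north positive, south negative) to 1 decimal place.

-39.6 nmi

Leg 1 (176°, 34.5 nmi): east 34.5 sin 176° = 2.41, north 34.5 cos 176° = -34.42
Leg 2 (099°, 32.9 nmi): east 32.9 sin 99° = 32.49, north 32.9 cos 99° = -5.15
Net north component: -39.56 nmi.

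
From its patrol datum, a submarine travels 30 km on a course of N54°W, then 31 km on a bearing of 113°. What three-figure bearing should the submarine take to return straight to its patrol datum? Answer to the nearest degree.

Leg 1 (N54°W, 30 km): east 30 sin 306° = -24.27, north 30 cos 306° = 17.63
Leg 2 (113°, 31 km): east 31 sin 113° = 28.54, north 31 cos 113° = -12.11
Net displacement: 4.27 east, 5.52 north. Direction back to start is (-4.27, -5.52): bearing = atan2(-4.27, -5.52) mod 360° = 217.69° ≈ 218°.

218°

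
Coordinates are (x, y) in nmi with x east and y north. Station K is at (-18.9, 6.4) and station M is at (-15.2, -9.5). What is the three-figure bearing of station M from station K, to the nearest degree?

Δeast = -15.2 − -18.9 = 3.70; Δnorth = -9.5 − 6.4 = -15.90.
Bearing = atan2(Δeast, Δnorth) mod 360° = 166.90° ≈ 167°.

167°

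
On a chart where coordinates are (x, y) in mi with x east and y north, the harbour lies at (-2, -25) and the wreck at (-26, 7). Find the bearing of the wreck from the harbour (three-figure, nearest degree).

Δeast = -26 − -2 = -24.00; Δnorth = 7 − -25 = 32.00.
Bearing = atan2(Δeast, Δnorth) mod 360° = 323.13° ≈ 323°.

323°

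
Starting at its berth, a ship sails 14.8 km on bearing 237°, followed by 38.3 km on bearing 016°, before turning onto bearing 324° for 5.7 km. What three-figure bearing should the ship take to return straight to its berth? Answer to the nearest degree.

171°

Leg 1 (237°, 14.8 km): east 14.8 sin 237° = -12.41, north 14.8 cos 237° = -8.06
Leg 2 (016°, 38.3 km): east 38.3 sin 16° = 10.56, north 38.3 cos 16° = 36.82
Leg 3 (324°, 5.7 km): east 5.7 sin 324° = -3.35, north 5.7 cos 324° = 4.61
Net displacement: -5.21 east, 33.37 north. Direction back to start is (5.21, -33.37): bearing = atan2(5.21, -33.37) mod 360° = 171.13° ≈ 171°.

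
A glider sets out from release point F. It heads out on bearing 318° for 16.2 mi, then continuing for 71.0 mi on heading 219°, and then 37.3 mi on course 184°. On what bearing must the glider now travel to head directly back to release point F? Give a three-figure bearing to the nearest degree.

Leg 1 (318°, 16.2 mi): east 16.2 sin 318° = -10.84, north 16.2 cos 318° = 12.04
Leg 2 (219°, 71.0 mi): east 71.0 sin 219° = -44.68, north 71.0 cos 219° = -55.18
Leg 3 (184°, 37.3 mi): east 37.3 sin 184° = -2.60, north 37.3 cos 184° = -37.21
Net displacement: -58.12 east, -80.35 north. Direction back to start is (58.12, 80.35): bearing = atan2(58.12, 80.35) mod 360° = 35.88° ≈ 036°.

036°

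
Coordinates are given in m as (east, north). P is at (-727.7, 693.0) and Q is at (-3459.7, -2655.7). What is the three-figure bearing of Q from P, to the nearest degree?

219°

Δeast = -3459.7 − -727.7 = -2732.00; Δnorth = -2655.7 − 693.0 = -3348.70.
Bearing = atan2(Δeast, Δnorth) mod 360° = 219.21° ≈ 219°.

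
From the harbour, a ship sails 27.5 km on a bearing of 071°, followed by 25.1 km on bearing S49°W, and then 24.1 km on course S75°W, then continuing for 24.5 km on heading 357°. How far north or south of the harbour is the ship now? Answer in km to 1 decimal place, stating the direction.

10.7 km north

Leg 1 (071°, 27.5 km): east 27.5 sin 71° = 26.00, north 27.5 cos 71° = 8.95
Leg 2 (S49°W, 25.1 km): east 25.1 sin 229° = -18.94, north 25.1 cos 229° = -16.47
Leg 3 (S75°W, 24.1 km): east 24.1 sin 255° = -23.28, north 24.1 cos 255° = -6.24
Leg 4 (357°, 24.5 km): east 24.5 sin 357° = -1.28, north 24.5 cos 357° = 24.47
Net north component: 10.71 km.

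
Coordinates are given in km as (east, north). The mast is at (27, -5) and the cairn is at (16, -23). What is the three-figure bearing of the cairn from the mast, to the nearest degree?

211°

Δeast = 16 − 27 = -11.00; Δnorth = -23 − -5 = -18.00.
Bearing = atan2(Δeast, Δnorth) mod 360° = 211.43° ≈ 211°.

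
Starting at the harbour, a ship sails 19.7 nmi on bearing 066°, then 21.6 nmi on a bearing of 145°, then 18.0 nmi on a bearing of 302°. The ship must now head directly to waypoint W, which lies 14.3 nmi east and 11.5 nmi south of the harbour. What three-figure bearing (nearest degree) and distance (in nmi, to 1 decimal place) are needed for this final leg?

184°, 11.4 nmi

Leg 1 (066°, 19.7 nmi): east 19.7 sin 66° = 18.00, north 19.7 cos 66° = 8.01
Leg 2 (145°, 21.6 nmi): east 21.6 sin 145° = 12.39, north 21.6 cos 145° = -17.69
Leg 3 (302°, 18.0 nmi): east 18.0 sin 302° = -15.26, north 18.0 cos 302° = 9.54
Current position: (15.12, -0.14). Target: (14.3, -11.5). Remaining: Δeast = -0.82, Δnorth = -11.36.
Bearing = atan2(-0.82, -11.36) mod 360° = 184.14°; distance = √((-0.82)² + (-11.36)²) = 11.387 nmi.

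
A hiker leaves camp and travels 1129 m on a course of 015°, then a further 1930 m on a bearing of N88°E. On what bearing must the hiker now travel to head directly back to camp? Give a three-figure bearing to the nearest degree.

242°

Leg 1 (015°, 1129 m): east 1129 sin 15° = 292.21, north 1129 cos 15° = 1090.53
Leg 2 (N88°E, 1930 m): east 1930 sin 88° = 1928.82, north 1930 cos 88° = 67.36
Net displacement: 2221.03 east, 1157.89 north. Direction back to start is (-2221.03, -1157.89): bearing = atan2(-2221.03, -1157.89) mod 360° = 242.47° ≈ 242°.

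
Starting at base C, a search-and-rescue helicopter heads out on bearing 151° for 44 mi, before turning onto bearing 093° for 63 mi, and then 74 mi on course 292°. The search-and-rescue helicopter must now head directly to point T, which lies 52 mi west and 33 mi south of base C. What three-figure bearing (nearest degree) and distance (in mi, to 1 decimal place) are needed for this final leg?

Leg 1 (151°, 44 mi): east 44 sin 151° = 21.33, north 44 cos 151° = -38.48
Leg 2 (093°, 63 mi): east 63 sin 93° = 62.91, north 63 cos 93° = -3.30
Leg 3 (292°, 74 mi): east 74 sin 292° = -68.61, north 74 cos 292° = 27.72
Current position: (15.63, -14.06). Target: (-52, -33). Remaining: Δeast = -67.63, Δnorth = -18.94.
Bearing = atan2(-67.63, -18.94) mod 360° = 254.36°; distance = √((-67.63)² + (-18.94)²) = 70.236 mi.

254°, 70.2 mi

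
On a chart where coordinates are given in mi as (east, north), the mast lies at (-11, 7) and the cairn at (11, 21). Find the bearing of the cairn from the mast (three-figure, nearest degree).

058°

Δeast = 11 − -11 = 22.00; Δnorth = 21 − 7 = 14.00.
Bearing = atan2(Δeast, Δnorth) mod 360° = 57.53° ≈ 058°.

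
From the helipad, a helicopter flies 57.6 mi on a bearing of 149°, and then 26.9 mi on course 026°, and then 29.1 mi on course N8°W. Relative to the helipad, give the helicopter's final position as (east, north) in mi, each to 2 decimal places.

Leg 1 (149°, 57.6 mi): east 57.6 sin 149° = 29.67, north 57.6 cos 149° = -49.37
Leg 2 (026°, 26.9 mi): east 26.9 sin 26° = 11.79, north 26.9 cos 26° = 24.18
Leg 3 (N8°W, 29.1 mi): east 29.1 sin 352° = -4.05, north 29.1 cos 352° = 28.82
Summing: 37.41 mi east, 3.62 mi north → (37.41, 3.62).

(37.41, 3.62)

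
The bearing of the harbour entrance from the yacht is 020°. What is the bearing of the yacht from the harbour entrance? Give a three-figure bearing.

Back-bearing = 020° + 180° = 200°.

200°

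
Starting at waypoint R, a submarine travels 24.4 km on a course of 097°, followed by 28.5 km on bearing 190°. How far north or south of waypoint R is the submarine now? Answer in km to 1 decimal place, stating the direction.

31.0 km south

Leg 1 (097°, 24.4 km): east 24.4 sin 97° = 24.22, north 24.4 cos 97° = -2.97
Leg 2 (190°, 28.5 km): east 28.5 sin 190° = -4.95, north 28.5 cos 190° = -28.07
Net north component: -31.04 km.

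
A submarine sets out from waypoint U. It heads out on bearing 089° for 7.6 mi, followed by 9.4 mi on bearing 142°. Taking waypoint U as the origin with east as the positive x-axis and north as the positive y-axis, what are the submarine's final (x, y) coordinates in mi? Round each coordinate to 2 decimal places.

(13.39, -7.27)

Leg 1 (089°, 7.6 mi): east 7.6 sin 89° = 7.60, north 7.6 cos 89° = 0.13
Leg 2 (142°, 9.4 mi): east 9.4 sin 142° = 5.79, north 9.4 cos 142° = -7.41
Summing: 13.39 mi east, -7.27 mi north → (13.39, -7.27).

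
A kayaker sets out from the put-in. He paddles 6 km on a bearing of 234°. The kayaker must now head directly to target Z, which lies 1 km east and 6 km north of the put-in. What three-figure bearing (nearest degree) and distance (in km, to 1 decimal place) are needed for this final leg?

032°, 11.2 km

Leg 1 (234°, 6 km): east 6 sin 234° = -4.85, north 6 cos 234° = -3.53
Current position: (-4.85, -3.53). Target: (1, 6). Remaining: Δeast = 5.85, Δnorth = 9.53.
Bearing = atan2(5.85, 9.53) mod 360° = 31.57°; distance = √((5.85)² + (9.53)²) = 11.182 km.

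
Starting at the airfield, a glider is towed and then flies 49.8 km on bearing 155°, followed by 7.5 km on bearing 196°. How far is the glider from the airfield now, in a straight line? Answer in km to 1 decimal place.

Leg 1 (155°, 49.8 km): east 49.8 sin 155° = 21.05, north 49.8 cos 155° = -45.13
Leg 2 (196°, 7.5 km): east 7.5 sin 196° = -2.07, north 7.5 cos 196° = -7.21
Net: 18.98 east, -52.34 north. Distance = √((18.98)² + (-52.34)²) = 55.678 km.

55.7 km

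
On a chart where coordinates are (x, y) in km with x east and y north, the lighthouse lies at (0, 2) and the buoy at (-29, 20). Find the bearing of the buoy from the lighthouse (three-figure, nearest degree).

302°

Δeast = -29 − 0 = -29.00; Δnorth = 20 − 2 = 18.00.
Bearing = atan2(Δeast, Δnorth) mod 360° = 301.83° ≈ 302°.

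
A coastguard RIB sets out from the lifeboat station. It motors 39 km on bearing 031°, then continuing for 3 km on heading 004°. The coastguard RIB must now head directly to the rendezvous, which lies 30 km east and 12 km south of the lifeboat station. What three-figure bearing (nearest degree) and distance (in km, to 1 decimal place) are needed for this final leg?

169°, 49.4 km

Leg 1 (031°, 39 km): east 39 sin 31° = 20.09, north 39 cos 31° = 33.43
Leg 2 (004°, 3 km): east 3 sin 4° = 0.21, north 3 cos 4° = 2.99
Current position: (20.30, 36.42). Target: (30, -12). Remaining: Δeast = 9.70, Δnorth = -48.42.
Bearing = atan2(9.70, -48.42) mod 360° = 168.67°; distance = √((9.70)² + (-48.42)²) = 49.385 km.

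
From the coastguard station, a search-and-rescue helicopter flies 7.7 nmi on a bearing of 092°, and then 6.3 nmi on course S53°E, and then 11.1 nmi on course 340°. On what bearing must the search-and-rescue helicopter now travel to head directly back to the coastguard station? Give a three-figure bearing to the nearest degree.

234°

Leg 1 (092°, 7.7 nmi): east 7.7 sin 92° = 7.70, north 7.7 cos 92° = -0.27
Leg 2 (S53°E, 6.3 nmi): east 6.3 sin 127° = 5.03, north 6.3 cos 127° = -3.79
Leg 3 (340°, 11.1 nmi): east 11.1 sin 340° = -3.80, north 11.1 cos 340° = 10.43
Net displacement: 8.93 east, 6.37 north. Direction back to start is (-8.93, -6.37): bearing = atan2(-8.93, -6.37) mod 360° = 234.50° ≈ 234°.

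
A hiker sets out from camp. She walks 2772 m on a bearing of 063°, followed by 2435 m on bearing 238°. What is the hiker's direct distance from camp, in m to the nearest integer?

406 m

Leg 1 (063°, 2772 m): east 2772 sin 63° = 2469.87, north 2772 cos 63° = 1258.46
Leg 2 (238°, 2435 m): east 2435 sin 238° = -2065.00, north 2435 cos 238° = -1290.35
Net: 404.87 east, -31.89 north. Distance = √((404.87)² + (-31.89)²) = 406.127 m.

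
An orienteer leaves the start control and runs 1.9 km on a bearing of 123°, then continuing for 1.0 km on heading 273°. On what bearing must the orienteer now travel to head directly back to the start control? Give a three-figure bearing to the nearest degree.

329°

Leg 1 (123°, 1.9 km): east 1.9 sin 123° = 1.59, north 1.9 cos 123° = -1.03
Leg 2 (273°, 1.0 km): east 1.0 sin 273° = -1.00, north 1.0 cos 273° = 0.05
Net displacement: 0.59 east, -0.98 north. Direction back to start is (-0.59, 0.98): bearing = atan2(-0.59, 0.98) mod 360° = 328.81° ≈ 329°.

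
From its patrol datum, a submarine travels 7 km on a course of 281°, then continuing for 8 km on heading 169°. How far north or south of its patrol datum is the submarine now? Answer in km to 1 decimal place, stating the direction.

Leg 1 (281°, 7 km): east 7 sin 281° = -6.87, north 7 cos 281° = 1.34
Leg 2 (169°, 8 km): east 8 sin 169° = 1.53, north 8 cos 169° = -7.85
Net north component: -6.52 km.

6.5 km south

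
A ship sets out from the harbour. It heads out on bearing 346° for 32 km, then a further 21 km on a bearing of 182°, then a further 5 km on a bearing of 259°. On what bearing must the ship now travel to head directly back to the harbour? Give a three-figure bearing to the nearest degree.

124°

Leg 1 (346°, 32 km): east 32 sin 346° = -7.74, north 32 cos 346° = 31.05
Leg 2 (182°, 21 km): east 21 sin 182° = -0.73, north 21 cos 182° = -20.99
Leg 3 (259°, 5 km): east 5 sin 259° = -4.91, north 5 cos 259° = -0.95
Net displacement: -13.38 east, 9.11 north. Direction back to start is (13.38, -9.11): bearing = atan2(13.38, -9.11) mod 360° = 124.24° ≈ 124°.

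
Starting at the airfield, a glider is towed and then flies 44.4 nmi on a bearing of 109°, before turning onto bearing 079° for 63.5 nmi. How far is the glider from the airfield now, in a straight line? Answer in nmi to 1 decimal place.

104.3 nmi

Leg 1 (109°, 44.4 nmi): east 44.4 sin 109° = 41.98, north 44.4 cos 109° = -14.46
Leg 2 (079°, 63.5 nmi): east 63.5 sin 79° = 62.33, north 63.5 cos 79° = 12.12
Net: 104.31 east, -2.34 north. Distance = √((104.31)² + (-2.34)²) = 104.341 nmi.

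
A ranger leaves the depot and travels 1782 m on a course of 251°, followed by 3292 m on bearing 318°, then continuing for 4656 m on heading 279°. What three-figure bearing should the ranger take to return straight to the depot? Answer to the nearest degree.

Leg 1 (251°, 1782 m): east 1782 sin 251° = -1684.91, north 1782 cos 251° = -580.16
Leg 2 (318°, 3292 m): east 3292 sin 318° = -2202.78, north 3292 cos 318° = 2446.43
Leg 3 (279°, 4656 m): east 4656 sin 279° = -4598.68, north 4656 cos 279° = 728.36
Net displacement: -8486.37 east, 2594.63 north. Direction back to start is (8486.37, -2594.63): bearing = atan2(8486.37, -2594.63) mod 360° = 107.00° ≈ 107°.

107°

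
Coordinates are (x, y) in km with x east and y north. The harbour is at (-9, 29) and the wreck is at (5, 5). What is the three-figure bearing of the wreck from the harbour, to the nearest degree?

150°

Δeast = 5 − -9 = 14.00; Δnorth = 5 − 29 = -24.00.
Bearing = atan2(Δeast, Δnorth) mod 360° = 149.74° ≈ 150°.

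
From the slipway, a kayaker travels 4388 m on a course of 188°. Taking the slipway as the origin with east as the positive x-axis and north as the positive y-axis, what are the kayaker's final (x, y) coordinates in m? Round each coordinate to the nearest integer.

(-611, -4345)

Leg 1 (188°, 4388 m): east 4388 sin 188° = -610.69, north 4388 cos 188° = -4345.30
Summing: -610.69 m east, -4345.30 m north → (-611, -4345).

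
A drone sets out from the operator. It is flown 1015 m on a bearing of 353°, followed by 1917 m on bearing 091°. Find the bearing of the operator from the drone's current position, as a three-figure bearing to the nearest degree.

Leg 1 (353°, 1015 m): east 1015 sin 353° = -123.70, north 1015 cos 353° = 1007.43
Leg 2 (091°, 1917 m): east 1917 sin 91° = 1916.71, north 1917 cos 91° = -33.46
Net displacement: 1793.01 east, 973.98 north. Direction back to start is (-1793.01, -973.98): bearing = atan2(-1793.01, -973.98) mod 360° = 241.49° ≈ 241°.

241°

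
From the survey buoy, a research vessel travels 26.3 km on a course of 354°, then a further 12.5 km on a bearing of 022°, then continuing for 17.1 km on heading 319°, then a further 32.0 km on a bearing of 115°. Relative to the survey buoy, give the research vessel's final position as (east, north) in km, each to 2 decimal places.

Leg 1 (354°, 26.3 km): east 26.3 sin 354° = -2.75, north 26.3 cos 354° = 26.16
Leg 2 (022°, 12.5 km): east 12.5 sin 22° = 4.68, north 12.5 cos 22° = 11.59
Leg 3 (319°, 17.1 km): east 17.1 sin 319° = -11.22, north 17.1 cos 319° = 12.91
Leg 4 (115°, 32.0 km): east 32.0 sin 115° = 29.00, north 32.0 cos 115° = -13.52
Summing: 19.72 km east, 37.13 km north → (19.72, 37.13).

(19.72, 37.13)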